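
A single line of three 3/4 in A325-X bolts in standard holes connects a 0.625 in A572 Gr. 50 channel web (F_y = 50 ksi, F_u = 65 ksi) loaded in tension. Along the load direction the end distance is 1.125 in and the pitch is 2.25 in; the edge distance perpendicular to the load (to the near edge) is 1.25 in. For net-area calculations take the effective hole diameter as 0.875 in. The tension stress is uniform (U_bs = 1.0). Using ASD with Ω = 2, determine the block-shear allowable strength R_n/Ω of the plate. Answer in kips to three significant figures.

58.4 kips

Shear plane L_v = 1.125 + 2·2.25 = 5.625 in; A_gv = 5.625 × 0.625 = 3.516 in².
A_nv = (5.625 − 2.5·0.875) × 0.625 = 2.148 in².
A_nt = (1.25 − 0.5·0.875) × 0.625 = 0.5078 in².
0.6 F_u A_nv = 83.79 kips; 0.6 F_y A_gv = 105.5 kips → shear rupture governs the shear term.
R_n = 83.79 + 1.0 × 65 × 0.5078 = 116.8 kips.
Allowable strength R_n/Ω = 116.8 / 2 = 58.4 kips.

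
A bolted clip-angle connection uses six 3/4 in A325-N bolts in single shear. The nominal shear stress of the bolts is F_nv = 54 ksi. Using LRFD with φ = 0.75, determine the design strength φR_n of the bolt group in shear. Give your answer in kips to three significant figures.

107 kips

A_b = π × 0.75² / 4 = 0.4418 in².
R_n = F_nv · A_b · n · n_s = 54 × 0.4418 × 6 × 1 = 143.1 kips.
Design strength φR_n = 0.75 × 143.1 = 107 kips.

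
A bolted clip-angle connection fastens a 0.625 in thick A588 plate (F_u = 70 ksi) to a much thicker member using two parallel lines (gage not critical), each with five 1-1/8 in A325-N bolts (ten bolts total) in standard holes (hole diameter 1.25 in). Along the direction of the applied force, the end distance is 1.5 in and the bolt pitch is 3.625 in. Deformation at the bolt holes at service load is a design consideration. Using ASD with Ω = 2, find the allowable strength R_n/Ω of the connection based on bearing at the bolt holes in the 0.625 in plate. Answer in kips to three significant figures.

Per bolt r_n = 1.2 l_c t F_u ≤ 2.4 d t F_u; upper limit = 2.4 × 1.125 × 0.625 × 70 = 118.1 kips.
Edge bolt: l_c = 1.5 − 1.25/2 = 0.875 in → 1.2 × 0.875 × 0.625 × 70 = 45.94 → r_n = 45.94 kips.
Interior bolts: l_c = 3.625 − 1.25 = 2.375 in → 1.2 × 2.375 × 0.625 × 70 = 124.7 → r_n = 118.1 kips.
R_n = 2 × 45.94 + 8 × 118.1 = 1037 kips.
Allowable strength R_n/Ω = 1037 / 2 = 518 kips.

518 kips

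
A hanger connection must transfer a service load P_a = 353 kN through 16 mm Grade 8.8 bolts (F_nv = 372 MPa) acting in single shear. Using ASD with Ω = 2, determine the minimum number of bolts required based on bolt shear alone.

10 bolts

A_b = π·16²/4 = 201.1 mm².
Per-bolt allowable strength R_n/Ω = 372 × 201.1 × 1 / 1000 / 2 = 37.4 kN.
n ≥ 353 / 37.4 = 9.439 → use 10 bolts.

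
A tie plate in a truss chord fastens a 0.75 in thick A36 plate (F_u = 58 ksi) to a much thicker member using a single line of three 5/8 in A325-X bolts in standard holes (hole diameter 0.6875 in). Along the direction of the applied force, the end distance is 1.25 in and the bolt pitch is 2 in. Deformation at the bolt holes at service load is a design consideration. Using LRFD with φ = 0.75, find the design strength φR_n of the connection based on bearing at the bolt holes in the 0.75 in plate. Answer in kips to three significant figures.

Per bolt r_n = 1.2 l_c t F_u ≤ 2.4 d t F_u; upper limit = 2.4 × 0.625 × 0.75 × 58 = 65.25 kips.
Edge bolt: l_c = 1.25 − 0.6875/2 = 0.9062 in → 1.2 × 0.9062 × 0.75 × 58 = 47.31 → r_n = 47.31 kips.
Interior bolts: l_c = 2 − 0.6875 = 1.312 in → 1.2 × 1.312 × 0.75 × 58 = 68.51 → r_n = 65.25 kips.
R_n = 1 × 47.31 + 2 × 65.25 = 177.8 kips.
Design strength φR_n = 0.75 × 177.8 = 133 kips.

133 kips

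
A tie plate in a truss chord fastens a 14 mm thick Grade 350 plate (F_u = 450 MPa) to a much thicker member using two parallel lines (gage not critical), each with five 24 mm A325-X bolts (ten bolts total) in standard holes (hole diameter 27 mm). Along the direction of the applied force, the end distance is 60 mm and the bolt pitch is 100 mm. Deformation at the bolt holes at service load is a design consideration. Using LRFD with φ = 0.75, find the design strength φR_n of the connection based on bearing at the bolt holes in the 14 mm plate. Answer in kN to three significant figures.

Per bolt r_n = 1.2 l_c t F_u ≤ 2.4 d t F_u; upper limit = 2.4 × 24 × 14 × 450 / 1000 = 362.9 kN.
Edge bolt: l_c = 60 − 27/2 = 46.5 mm → 1.2 × 46.5 × 14 × 450 / 1000 = 351.5 → r_n = 351.5 kN.
Interior bolts: l_c = 100 − 27 = 73 mm → 1.2 × 73 × 14 × 450 / 1000 = 551.9 → r_n = 362.9 kN.
R_n = 2 × 351.5 + 8 × 362.9 = 3606 kN.
Design strength φR_n = 0.75 × 3606 = 2700 kN.

2700 kN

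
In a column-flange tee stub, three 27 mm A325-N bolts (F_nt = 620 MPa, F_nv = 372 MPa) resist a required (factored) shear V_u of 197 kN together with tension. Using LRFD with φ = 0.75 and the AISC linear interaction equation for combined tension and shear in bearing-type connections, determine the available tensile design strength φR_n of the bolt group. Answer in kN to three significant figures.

A_b = π·27²/4 = 572.6 mm²; f_rv = 197 × 1000 / (3 × 572.6) = 114.7 MPa.
F'_nt = 1.3 F_nt − (F_nt / φF_nv) f_rv = 1.3·620 − (620/(0.75·372))·114.7 = 551.1 MPa, capped at F_nt → F'_nt = 551.1 MPa.
R_n = F'_nt · A_b · n = 551.1 × 572.6 × 3 / 1000 = 946.7 kN.
Design strength φR_n = 0.75 × 946.7 = 710 kN.

710 kN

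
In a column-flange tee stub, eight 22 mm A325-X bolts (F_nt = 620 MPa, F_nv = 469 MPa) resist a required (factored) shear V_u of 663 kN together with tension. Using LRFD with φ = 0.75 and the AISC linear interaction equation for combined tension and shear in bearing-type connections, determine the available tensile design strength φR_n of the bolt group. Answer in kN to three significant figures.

962 kN

A_b = π·22²/4 = 380.1 mm²; f_rv = 663 × 1000 / (8 × 380.1) = 218 MPa.
F'_nt = 1.3 F_nt − (F_nt / φF_nv) f_rv = 1.3·620 − (620/(0.75·469))·218 = 421.7 MPa, capped at F_nt → F'_nt = 421.7 MPa.
R_n = F'_nt · A_b · n = 421.7 × 380.1 × 8 / 1000 = 1282 kN.
Design strength φR_n = 0.75 × 1282 = 962 kN.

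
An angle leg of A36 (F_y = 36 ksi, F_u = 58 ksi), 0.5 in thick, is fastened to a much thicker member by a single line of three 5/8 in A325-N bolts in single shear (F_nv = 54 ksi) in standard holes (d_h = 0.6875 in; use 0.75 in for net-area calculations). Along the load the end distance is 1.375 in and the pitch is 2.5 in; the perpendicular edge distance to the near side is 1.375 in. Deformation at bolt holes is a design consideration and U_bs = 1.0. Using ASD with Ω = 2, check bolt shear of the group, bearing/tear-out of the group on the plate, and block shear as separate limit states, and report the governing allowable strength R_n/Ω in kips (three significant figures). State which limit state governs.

Bolt shear: A_b = π·0.625²/4 = 0.3068 in²; R_n = 54 × 0.3068 × 3 × 1 = 49.7 kips → 49.7 / 2 = 24.9 kips.
Bearing: edge l_c = 1.031, r_n = 35.89 kips; interior l_c = 1.812, r_n = 43.5 kips; R_n = 35.89 + 2·43.5 = 122.9 kips → 61.4 kips.
Block shear: A_gv = 3.188, A_nv = 2.25, A_nt = 0.5 in²; R_n = min(0.6F_uA_nv, 0.6F_yA_gv) + U_bs·F_u·A_nt = 97.85 kips → 48.9 kips.
Bolt shear governs: 24.9 kips.

24.9 kips (bolt shear governs)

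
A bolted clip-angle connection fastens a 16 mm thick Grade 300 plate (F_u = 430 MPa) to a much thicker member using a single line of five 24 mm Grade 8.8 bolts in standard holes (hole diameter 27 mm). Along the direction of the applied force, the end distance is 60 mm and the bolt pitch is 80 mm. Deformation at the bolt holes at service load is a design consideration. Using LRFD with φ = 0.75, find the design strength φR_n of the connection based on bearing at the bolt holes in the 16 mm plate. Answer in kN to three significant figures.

1480 kN

Per bolt r_n = 1.2 l_c t F_u ≤ 2.4 d t F_u; upper limit = 2.4 × 24 × 16 × 430 / 1000 = 396.3 kN.
Edge bolt: l_c = 60 − 27/2 = 46.5 mm → 1.2 × 46.5 × 16 × 430 / 1000 = 383.9 → r_n = 383.9 kN.
Interior bolts: l_c = 80 − 27 = 53 mm → 1.2 × 53 × 16 × 430 / 1000 = 437.6 → r_n = 396.3 kN.
R_n = 1 × 383.9 + 4 × 396.3 = 1969 kN.
Design strength φR_n = 0.75 × 1969 = 1480 kN.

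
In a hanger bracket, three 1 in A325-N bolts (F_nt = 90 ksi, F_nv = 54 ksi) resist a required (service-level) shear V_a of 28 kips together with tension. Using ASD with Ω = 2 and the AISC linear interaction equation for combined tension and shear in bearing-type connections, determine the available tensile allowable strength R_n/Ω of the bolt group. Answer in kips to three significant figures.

91.2 kips

A_b = π·1²/4 = 0.7854 in²; f_rv = 28 / (3 × 0.7854) = 11.88 ksi.
F'_nt = 1.3 F_nt − (Ω F_nt / F_nv) f_rv = 1.3·90 − (2·90/54)·11.88 = 77.39 ksi, capped at F_nt → F'_nt = 77.39 ksi.
R_n = F'_nt · A_b · n = 77.39 × 0.7854 × 3 = 182.3 kips.
Allowable strength R_n/Ω = 182.3 / 2 = 91.2 kips.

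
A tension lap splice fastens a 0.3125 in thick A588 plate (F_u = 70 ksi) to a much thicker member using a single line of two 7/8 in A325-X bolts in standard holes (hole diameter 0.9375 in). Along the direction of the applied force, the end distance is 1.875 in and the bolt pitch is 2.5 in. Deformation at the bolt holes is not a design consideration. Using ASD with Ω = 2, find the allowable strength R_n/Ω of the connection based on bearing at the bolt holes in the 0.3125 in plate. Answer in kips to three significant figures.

Per bolt r_n = 1.5 l_c t F_u ≤ 3.0 d t F_u; upper limit = 3.0 × 0.875 × 0.3125 × 70 = 57.42 kips.
Edge bolt: l_c = 1.875 − 0.9375/2 = 1.406 in → 1.5 × 1.406 × 0.3125 × 70 = 46.14 → r_n = 46.14 kips.
Interior bolts: l_c = 2.5 − 0.9375 = 1.562 in → 1.5 × 1.562 × 0.3125 × 70 = 51.27 → r_n = 51.27 kips.
R_n = 1 × 46.14 + 1 × 51.27 = 97.41 kips.
Allowable strength R_n/Ω = 97.41 / 2 = 48.7 kips.

48.7 kips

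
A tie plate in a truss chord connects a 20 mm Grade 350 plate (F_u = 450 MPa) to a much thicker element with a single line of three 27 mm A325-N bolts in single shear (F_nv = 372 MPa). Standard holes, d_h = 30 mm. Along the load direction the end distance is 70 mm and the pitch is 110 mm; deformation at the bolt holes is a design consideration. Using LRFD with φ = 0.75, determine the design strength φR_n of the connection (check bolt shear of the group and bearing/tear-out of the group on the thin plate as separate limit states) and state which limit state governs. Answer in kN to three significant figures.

Bolt shear: A_b = π·27²/4 = 572.6 mm²; R_n = 372 × 572.6 × 3 × 1 / 1000 = 639 kN → 0.75 × 639 = 479 kN.
Bearing (1.2 l_c t F_u ≤ 2.4 d t F_u): upper limit = 2.4·27·20·450 / 1000 = 583.2 kN.
  Edge l_c = 70 − 30/2 = 55 → r_n = 583.2 kN; interior l_c = 110 − 30 = 80 → r_n = 583.2 kN.
  R_n,bearing = 1·583.2 + 2·583.2 = 1750 kN → 0.75 × 1750 = 1310 kN.
Bolt shear governs: 479 kN.

479 kN (bolt shear governs)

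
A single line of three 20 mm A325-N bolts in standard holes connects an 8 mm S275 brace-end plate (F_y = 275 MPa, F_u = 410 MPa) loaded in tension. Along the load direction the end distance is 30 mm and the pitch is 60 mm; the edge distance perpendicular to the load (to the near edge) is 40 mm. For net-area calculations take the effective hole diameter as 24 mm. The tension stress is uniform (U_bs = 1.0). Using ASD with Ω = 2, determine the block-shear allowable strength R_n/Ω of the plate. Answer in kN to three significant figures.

134 kN

Shear plane L_v = 30 + 2·60 = 150 mm; A_gv = 150 × 8 = 1200 mm².
A_nv = (150 − 2.5·24) × 8 = 720 mm².
A_nt = (40 − 0.5·24) × 8 = 224 mm².
0.6 F_u A_nv = 177.1 kN; 0.6 F_y A_gv = 198 kN → shear rupture governs the shear term.
R_n = 177.1 + 1.0 × 410 × 224 / 1000 = 269 kN.
Allowable strength R_n/Ω = 269 / 2 = 134 kN.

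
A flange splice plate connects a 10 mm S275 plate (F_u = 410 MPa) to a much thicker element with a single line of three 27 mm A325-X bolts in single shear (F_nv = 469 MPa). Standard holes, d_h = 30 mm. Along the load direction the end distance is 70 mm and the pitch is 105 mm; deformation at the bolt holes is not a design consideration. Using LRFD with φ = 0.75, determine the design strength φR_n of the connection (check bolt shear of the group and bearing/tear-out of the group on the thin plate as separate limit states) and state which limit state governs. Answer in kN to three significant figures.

Bolt shear: A_b = π·27²/4 = 572.6 mm²; R_n = 469 × 572.6 × 3 × 1 / 1000 = 805.6 kN → 0.75 × 805.6 = 604 kN.
Bearing (1.5 l_c t F_u ≤ 3.0 d t F_u): upper limit = 3.0·27·10·410 / 1000 = 332.1 kN.
  Edge l_c = 70 − 30/2 = 55 → r_n = 332.1 kN; interior l_c = 105 − 30 = 75 → r_n = 332.1 kN.
  R_n,bearing = 1·332.1 + 2·332.1 = 996.3 kN → 0.75 × 996.3 = 747 kN.
Bolt shear governs: 604 kN.

604 kN (bolt shear governs)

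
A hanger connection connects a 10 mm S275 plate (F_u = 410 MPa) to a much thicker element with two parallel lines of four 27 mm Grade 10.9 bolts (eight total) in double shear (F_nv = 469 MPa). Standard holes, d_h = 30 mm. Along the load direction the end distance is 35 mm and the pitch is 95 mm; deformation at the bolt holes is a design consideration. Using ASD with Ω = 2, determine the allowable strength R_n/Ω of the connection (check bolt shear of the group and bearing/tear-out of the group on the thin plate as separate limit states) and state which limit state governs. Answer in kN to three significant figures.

Bolt shear: A_b = π·27²/4 = 572.6 mm²; R_n = 469 × 572.6 × 8 × 2 / 1000 = 4296 kN → 4296 / 2 = 2150 kN.
Bearing (1.2 l_c t F_u ≤ 2.4 d t F_u): upper limit = 2.4·27·10·410 / 1000 = 265.7 kN.
  Edge l_c = 35 − 30/2 = 20 → r_n = 98.4 kN; interior l_c = 95 − 30 = 65 → r_n = 265.7 kN.
  R_n,bearing = 2·98.4 + 6·265.7 = 1791 kN → 1791 / 2 = 895 kN.
Bearing governs: 895 kN.

895 kN (bearing governs)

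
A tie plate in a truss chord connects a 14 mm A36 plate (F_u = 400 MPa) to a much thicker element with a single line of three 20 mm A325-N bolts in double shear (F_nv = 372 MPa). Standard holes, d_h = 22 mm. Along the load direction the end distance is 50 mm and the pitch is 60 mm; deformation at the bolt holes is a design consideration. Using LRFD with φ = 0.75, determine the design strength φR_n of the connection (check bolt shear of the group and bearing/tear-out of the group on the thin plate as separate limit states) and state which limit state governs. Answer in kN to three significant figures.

526 kN (bolt shear governs)

Bolt shear: A_b = π·20²/4 = 314.2 mm²; R_n = 372 × 314.2 × 3 × 2 / 1000 = 701.2 kN → 0.75 × 701.2 = 526 kN.
Bearing (1.2 l_c t F_u ≤ 2.4 d t F_u): upper limit = 2.4·20·14·400 / 1000 = 268.8 kN.
  Edge l_c = 50 − 22/2 = 39 → r_n = 262.1 kN; interior l_c = 60 − 22 = 38 → r_n = 255.4 kN.
  R_n,bearing = 1·262.1 + 2·255.4 = 772.8 kN → 0.75 × 772.8 = 580 kN.
Bolt shear governs: 526 kN.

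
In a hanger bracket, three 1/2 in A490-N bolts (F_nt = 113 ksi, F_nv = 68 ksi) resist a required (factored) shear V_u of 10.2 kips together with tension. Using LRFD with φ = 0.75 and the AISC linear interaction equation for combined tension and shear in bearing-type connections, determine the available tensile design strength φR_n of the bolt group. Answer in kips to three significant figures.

47.9 kips

A_b = π·0.5²/4 = 0.1963 in²; f_rv = 10.2 / (3 × 0.1963) = 17.32 ksi.
F'_nt = 1.3 F_nt − (F_nt / φF_nv) f_rv = 1.3·113 − (113/(0.75·68))·17.32 = 108.5 ksi, capped at F_nt → F'_nt = 108.5 ksi.
R_n = F'_nt · A_b · n = 108.5 × 0.1963 × 3 = 63.93 kips.
Design strength φR_n = 0.75 × 63.93 = 47.9 kips.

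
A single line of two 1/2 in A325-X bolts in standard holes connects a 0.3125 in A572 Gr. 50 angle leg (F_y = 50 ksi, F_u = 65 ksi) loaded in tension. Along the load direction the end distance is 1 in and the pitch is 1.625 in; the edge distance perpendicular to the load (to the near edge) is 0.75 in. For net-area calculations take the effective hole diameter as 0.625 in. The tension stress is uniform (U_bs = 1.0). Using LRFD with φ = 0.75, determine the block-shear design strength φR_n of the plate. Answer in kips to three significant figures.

Shear plane L_v = 1 + 1·1.625 = 2.625 in; A_gv = 2.625 × 0.3125 = 0.8203 in².
A_nv = (2.625 − 1.5·0.625) × 0.3125 = 0.5273 in².
A_nt = (0.75 − 0.5·0.625) × 0.3125 = 0.1367 in².
0.6 F_u A_nv = 20.57 kips; 0.6 F_y A_gv = 24.61 kips → shear rupture governs the shear term.
R_n = 20.57 + 1.0 × 65 × 0.1367 = 29.45 kips.
Design strength φR_n = 0.75 × 29.45 = 22.1 kips.

22.1 kips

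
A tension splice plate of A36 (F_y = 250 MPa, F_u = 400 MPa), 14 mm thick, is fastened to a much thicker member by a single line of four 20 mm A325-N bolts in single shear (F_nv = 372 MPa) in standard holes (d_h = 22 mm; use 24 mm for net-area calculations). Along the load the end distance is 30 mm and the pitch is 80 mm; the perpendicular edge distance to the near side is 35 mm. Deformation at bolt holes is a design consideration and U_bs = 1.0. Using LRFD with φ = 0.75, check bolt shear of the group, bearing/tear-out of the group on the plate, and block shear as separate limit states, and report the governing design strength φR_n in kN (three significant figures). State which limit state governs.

Bolt shear: A_b = π·20²/4 = 314.2 mm²; R_n = 372 × 314.2 × 4 × 1 / 1000 = 467.5 kN → 0.75 × 467.5 = 351 kN.
Bearing: edge l_c = 19, r_n = 127.7 kN; interior l_c = 58, r_n = 268.8 kN; R_n = 127.7 + 3·268.8 = 934.1 kN → 701 kN.
Block shear: A_gv = 3780, A_nv = 2604, A_nt = 322 mm²; R_n = min(0.6F_uA_nv, 0.6F_yA_gv) + U_bs·F_u·A_nt = 695.8 kN → 522 kN.
Bolt shear governs: 351 kN.

351 kN (bolt shear governs)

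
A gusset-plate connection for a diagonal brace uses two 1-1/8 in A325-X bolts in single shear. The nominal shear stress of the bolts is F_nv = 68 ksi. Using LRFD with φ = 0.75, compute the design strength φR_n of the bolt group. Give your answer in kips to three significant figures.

A_b = π × 1.125² / 4 = 0.994 in².
R_n = F_nv · A_b · n · n_s = 68 × 0.994 × 2 × 1 = 135.2 kips.
Design strength φR_n = 0.75 × 135.2 = 101 kips.

101 kips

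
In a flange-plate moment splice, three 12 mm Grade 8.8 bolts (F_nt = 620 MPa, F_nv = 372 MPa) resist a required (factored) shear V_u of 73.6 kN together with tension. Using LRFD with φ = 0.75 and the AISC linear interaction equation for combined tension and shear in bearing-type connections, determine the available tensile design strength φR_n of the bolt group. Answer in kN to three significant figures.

A_b = π·12²/4 = 113.1 mm²; f_rv = 73.6 × 1000 / (3 × 113.1) = 216.9 MPa.
F'_nt = 1.3 F_nt − (F_nt / φF_nv) f_rv = 1.3·620 − (620/(0.75·372))·216.9 = 324 MPa, capped at F_nt → F'_nt = 324 MPa.
R_n = F'_nt · A_b · n = 324 × 113.1 × 3 / 1000 = 109.9 kN.
Design strength φR_n = 0.75 × 109.9 = 82.4 kN.

82.4 kN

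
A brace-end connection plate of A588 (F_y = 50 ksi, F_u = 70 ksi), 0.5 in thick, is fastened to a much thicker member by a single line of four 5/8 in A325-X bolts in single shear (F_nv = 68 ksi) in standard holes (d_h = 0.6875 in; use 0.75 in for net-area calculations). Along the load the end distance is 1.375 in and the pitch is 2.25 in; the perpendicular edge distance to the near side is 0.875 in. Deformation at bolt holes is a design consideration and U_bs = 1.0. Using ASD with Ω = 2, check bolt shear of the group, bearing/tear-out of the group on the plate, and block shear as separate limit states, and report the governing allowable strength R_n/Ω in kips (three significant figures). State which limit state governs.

41.7 kips (bolt shear governs)

Bolt shear: A_b = π·0.625²/4 = 0.3068 in²; R_n = 68 × 0.3068 × 4 × 1 = 83.45 kips → 83.45 / 2 = 41.7 kips.
Bearing: edge l_c = 1.031, r_n = 43.31 kips; interior l_c = 1.562, r_n = 52.5 kips; R_n = 43.31 + 3·52.5 = 200.8 kips → 100 kips.
Block shear: A_gv = 4.062, A_nv = 2.75, A_nt = 0.25 in²; R_n = min(0.6F_uA_nv, 0.6F_yA_gv) + U_bs·F_u·A_nt = 133 kips → 66.5 kips.
Bolt shear governs: 41.7 kips.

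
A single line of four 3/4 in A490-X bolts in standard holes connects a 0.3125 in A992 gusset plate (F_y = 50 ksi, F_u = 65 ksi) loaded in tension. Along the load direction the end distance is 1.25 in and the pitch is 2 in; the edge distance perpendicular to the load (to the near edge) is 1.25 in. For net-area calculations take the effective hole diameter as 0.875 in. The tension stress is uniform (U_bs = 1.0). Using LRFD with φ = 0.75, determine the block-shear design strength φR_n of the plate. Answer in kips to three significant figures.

50.7 kips

Shear plane L_v = 1.25 + 3·2 = 7.25 in; A_gv = 7.25 × 0.3125 = 2.266 in².
A_nv = (7.25 − 3.5·0.875) × 0.3125 = 1.309 in².
A_nt = (1.25 − 0.5·0.875) × 0.3125 = 0.2539 in².
0.6 F_u A_nv = 51.04 kips; 0.6 F_y A_gv = 67.97 kips → shear rupture governs the shear term.
R_n = 51.04 + 1.0 × 65 × 0.2539 = 67.54 kips.
Design strength φR_n = 0.75 × 67.54 = 50.7 kips.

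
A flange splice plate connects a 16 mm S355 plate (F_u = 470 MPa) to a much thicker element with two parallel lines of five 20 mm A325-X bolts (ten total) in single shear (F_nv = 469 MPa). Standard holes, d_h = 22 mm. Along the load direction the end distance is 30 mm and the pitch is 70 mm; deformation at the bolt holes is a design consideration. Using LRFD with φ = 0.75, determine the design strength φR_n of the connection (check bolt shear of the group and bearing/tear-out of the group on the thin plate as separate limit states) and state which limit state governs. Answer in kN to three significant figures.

Bolt shear: A_b = π·20²/4 = 314.2 mm²; R_n = 469 × 314.2 × 10 × 1 / 1000 = 1473 kN → 0.75 × 1473 = 1110 kN.
Bearing (1.2 l_c t F_u ≤ 2.4 d t F_u): upper limit = 2.4·20·16·470 / 1000 = 361 kN.
  Edge l_c = 30 − 22/2 = 19 → r_n = 171.5 kN; interior l_c = 70 − 22 = 48 → r_n = 361 kN.
  R_n,bearing = 2·171.5 + 8·361 = 3231 kN → 0.75 × 3231 = 2420 kN.
Bolt shear governs: 1110 kN.

1110 kN (bolt shear governs)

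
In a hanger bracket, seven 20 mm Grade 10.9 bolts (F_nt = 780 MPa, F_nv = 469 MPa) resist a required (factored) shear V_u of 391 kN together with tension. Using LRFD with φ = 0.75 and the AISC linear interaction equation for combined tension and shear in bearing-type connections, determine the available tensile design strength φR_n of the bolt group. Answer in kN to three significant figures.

A_b = π·20²/4 = 314.2 mm²; f_rv = 391 × 1000 / (7 × 314.2) = 177.8 MPa.
F'_nt = 1.3 F_nt − (F_nt / φF_nv) f_rv = 1.3·780 − (780/(0.75·469))·177.8 = 619.7 MPa, capped at F_nt → F'_nt = 619.7 MPa.
R_n = F'_nt · A_b · n = 619.7 × 314.2 × 7 / 1000 = 1363 kN.
Design strength φR_n = 0.75 × 1363 = 1020 kN.

1020 kN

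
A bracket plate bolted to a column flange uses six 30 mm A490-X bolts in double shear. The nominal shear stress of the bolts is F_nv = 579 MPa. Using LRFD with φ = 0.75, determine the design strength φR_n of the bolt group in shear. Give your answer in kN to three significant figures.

3680 kN

A_b = π × 30² / 4 = 706.9 mm².
R_n = F_nv · A_b · n · n_s = 579 × 706.9 × 6 × 2 / 1000 = 4911 kN.
Design strength φR_n = 0.75 × 4911 = 3680 kN.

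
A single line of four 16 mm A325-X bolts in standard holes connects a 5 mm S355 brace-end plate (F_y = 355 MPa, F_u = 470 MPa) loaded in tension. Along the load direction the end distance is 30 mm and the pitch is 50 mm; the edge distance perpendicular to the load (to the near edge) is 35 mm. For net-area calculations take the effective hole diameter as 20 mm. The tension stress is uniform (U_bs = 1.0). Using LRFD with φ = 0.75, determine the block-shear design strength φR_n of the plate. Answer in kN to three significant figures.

Shear plane L_v = 30 + 3·50 = 180 mm; A_gv = 180 × 5 = 900 mm².
A_nv = (180 − 3.5·20) × 5 = 550 mm².
A_nt = (35 − 0.5·20) × 5 = 125 mm².
0.6 F_u A_nv = 155.1 kN; 0.6 F_y A_gv = 191.7 kN → shear rupture governs the shear term.
R_n = 155.1 + 1.0 × 470 × 125 / 1000 = 213.8 kN.
Design strength φR_n = 0.75 × 213.8 = 160 kN.

160 kN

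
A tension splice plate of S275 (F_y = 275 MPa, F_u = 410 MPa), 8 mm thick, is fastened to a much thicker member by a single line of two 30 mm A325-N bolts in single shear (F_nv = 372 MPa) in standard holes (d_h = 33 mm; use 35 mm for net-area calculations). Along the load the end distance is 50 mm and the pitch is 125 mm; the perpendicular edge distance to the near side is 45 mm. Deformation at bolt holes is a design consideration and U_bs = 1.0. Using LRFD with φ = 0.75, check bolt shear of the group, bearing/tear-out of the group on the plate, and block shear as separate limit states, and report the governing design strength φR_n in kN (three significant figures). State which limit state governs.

241 kN (block shear governs)

Bolt shear: A_b = π·30²/4 = 706.9 mm²; R_n = 372 × 706.9 × 2 × 1 / 1000 = 525.9 kN → 0.75 × 525.9 = 394 kN.
Bearing: edge l_c = 33.5, r_n = 131.9 kN; interior l_c = 92, r_n = 236.2 kN; R_n = 131.9 + 1·236.2 = 368 kN → 276 kN.
Block shear: A_gv = 1400, A_nv = 980, A_nt = 220 mm²; R_n = min(0.6F_uA_nv, 0.6F_yA_gv) + U_bs·F_u·A_nt = 321.2 kN → 241 kN.
Block shear governs: 241 kN.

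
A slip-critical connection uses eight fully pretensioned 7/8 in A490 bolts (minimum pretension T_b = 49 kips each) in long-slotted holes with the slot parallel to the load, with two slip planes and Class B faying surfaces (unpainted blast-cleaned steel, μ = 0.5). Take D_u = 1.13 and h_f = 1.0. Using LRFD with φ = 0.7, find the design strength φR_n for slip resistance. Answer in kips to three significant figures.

R_n = μ · D_u · h_f · T_b · n_s · n_b = 0.5 × 1.13 × 1.0 × 49 × 2 × 8 = 443 kips.
Design strength φR_n = 0.7 × 443 = 310 kips.

310 kips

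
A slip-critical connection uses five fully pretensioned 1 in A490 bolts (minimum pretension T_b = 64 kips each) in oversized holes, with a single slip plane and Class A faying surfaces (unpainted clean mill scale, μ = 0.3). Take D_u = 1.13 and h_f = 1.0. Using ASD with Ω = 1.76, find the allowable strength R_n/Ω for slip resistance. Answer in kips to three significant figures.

R_n = μ · D_u · h_f · T_b · n_s · n_b = 0.3 × 1.13 × 1.0 × 64 × 1 × 5 = 108.5 kips.
Allowable strength R_n/Ω = 108.5 / 1.76 = 61.6 kips.

61.6 kips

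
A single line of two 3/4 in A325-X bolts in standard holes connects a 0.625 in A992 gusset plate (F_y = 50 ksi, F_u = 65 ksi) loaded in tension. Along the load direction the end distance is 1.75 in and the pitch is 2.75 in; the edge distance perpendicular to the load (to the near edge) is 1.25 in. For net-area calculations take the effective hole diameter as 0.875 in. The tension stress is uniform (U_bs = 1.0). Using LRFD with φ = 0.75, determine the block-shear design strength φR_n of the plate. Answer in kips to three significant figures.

83 kips

Shear plane L_v = 1.75 + 1·2.75 = 4.5 in; A_gv = 4.5 × 0.625 = 2.812 in².
A_nv = (4.5 − 1.5·0.875) × 0.625 = 1.992 in².
A_nt = (1.25 − 0.5·0.875) × 0.625 = 0.5078 in².
0.6 F_u A_nv = 77.7 kips; 0.6 F_y A_gv = 84.38 kips → shear rupture governs the shear term.
R_n = 77.7 + 1.0 × 65 × 0.5078 = 110.7 kips.
Design strength φR_n = 0.75 × 110.7 = 83 kips.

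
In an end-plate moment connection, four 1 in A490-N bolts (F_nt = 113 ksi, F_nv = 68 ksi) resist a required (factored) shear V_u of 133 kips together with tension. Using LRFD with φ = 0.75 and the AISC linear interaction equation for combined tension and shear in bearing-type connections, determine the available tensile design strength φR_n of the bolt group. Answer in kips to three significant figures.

125 kips

A_b = π·1²/4 = 0.7854 in²; f_rv = 133 / (4 × 0.7854) = 42.34 ksi.
F'_nt = 1.3 F_nt − (F_nt / φF_nv) f_rv = 1.3·113 − (113/(0.75·68))·42.34 = 53.1 ksi, capped at F_nt → F'_nt = 53.1 ksi.
R_n = F'_nt · A_b · n = 53.1 × 0.7854 × 4 = 166.8 kips.
Design strength φR_n = 0.75 × 166.8 = 125 kips.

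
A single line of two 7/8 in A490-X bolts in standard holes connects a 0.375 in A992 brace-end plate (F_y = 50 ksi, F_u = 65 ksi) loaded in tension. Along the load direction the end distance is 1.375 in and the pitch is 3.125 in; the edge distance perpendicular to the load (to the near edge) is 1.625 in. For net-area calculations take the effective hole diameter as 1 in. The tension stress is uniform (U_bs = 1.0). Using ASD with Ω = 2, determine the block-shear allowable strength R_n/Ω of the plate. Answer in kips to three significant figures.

35.6 kips

Shear plane L_v = 1.375 + 1·3.125 = 4.5 in; A_gv = 4.5 × 0.375 = 1.688 in².
A_nv = (4.5 − 1.5·1) × 0.375 = 1.125 in².
A_nt = (1.625 − 0.5·1) × 0.375 = 0.4219 in².
0.6 F_u A_nv = 43.88 kips; 0.6 F_y A_gv = 50.62 kips → shear rupture governs the shear term.
R_n = 43.88 + 1.0 × 65 × 0.4219 = 71.3 kips.
Allowable strength R_n/Ω = 71.3 / 2 = 35.6 kips.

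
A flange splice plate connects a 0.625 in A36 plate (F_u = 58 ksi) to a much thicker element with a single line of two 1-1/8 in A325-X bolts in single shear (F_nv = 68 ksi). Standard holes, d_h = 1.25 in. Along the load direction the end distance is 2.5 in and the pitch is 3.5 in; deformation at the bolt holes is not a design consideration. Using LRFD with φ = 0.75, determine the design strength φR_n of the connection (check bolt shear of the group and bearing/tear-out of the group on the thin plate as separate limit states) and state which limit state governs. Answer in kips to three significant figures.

101 kips (bolt shear governs)

Bolt shear: A_b = π·1.125²/4 = 0.994 in²; R_n = 68 × 0.994 × 2 × 1 = 135.2 kips → 0.75 × 135.2 = 101 kips.
Bearing (1.5 l_c t F_u ≤ 3.0 d t F_u): upper limit = 3.0·1.125·0.625·58 = 122.3 kips.
  Edge l_c = 2.5 − 1.25/2 = 1.875 → r_n = 102 kips; interior l_c = 3.5 − 1.25 = 2.25 → r_n = 122.3 kips.
  R_n,bearing = 1·102 + 1·122.3 = 224.3 kips → 0.75 × 224.3 = 168 kips.
Bolt shear governs: 101 kips.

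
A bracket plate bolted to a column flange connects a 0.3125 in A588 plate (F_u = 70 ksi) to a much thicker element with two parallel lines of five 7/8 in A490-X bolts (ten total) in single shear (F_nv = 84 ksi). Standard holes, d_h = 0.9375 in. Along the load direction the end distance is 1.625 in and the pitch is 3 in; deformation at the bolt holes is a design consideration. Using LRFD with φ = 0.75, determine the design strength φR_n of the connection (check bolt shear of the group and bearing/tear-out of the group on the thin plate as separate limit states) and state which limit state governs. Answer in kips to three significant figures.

321 kips (bearing governs)

Bolt shear: A_b = π·0.875²/4 = 0.6013 in²; R_n = 84 × 0.6013 × 10 × 1 = 505.1 kips → 0.75 × 505.1 = 379 kips.
Bearing (1.2 l_c t F_u ≤ 2.4 d t F_u): upper limit = 2.4·0.875·0.3125·70 = 45.94 kips.
  Edge l_c = 1.625 − 0.9375/2 = 1.156 → r_n = 30.35 kips; interior l_c = 3 − 0.9375 = 2.062 → r_n = 45.94 kips.
  R_n,bearing = 2·30.35 + 8·45.94 = 428.2 kips → 0.75 × 428.2 = 321 kips.
Bearing governs: 321 kips.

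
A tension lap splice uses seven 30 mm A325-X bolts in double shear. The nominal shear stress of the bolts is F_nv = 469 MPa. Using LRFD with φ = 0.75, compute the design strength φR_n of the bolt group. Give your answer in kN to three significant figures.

A_b = π × 30² / 4 = 706.9 mm².
R_n = F_nv · A_b · n · n_s = 469 × 706.9 × 7 × 2 / 1000 = 4641 kN.
Design strength φR_n = 0.75 × 4641 = 3480 kN.

3480 kN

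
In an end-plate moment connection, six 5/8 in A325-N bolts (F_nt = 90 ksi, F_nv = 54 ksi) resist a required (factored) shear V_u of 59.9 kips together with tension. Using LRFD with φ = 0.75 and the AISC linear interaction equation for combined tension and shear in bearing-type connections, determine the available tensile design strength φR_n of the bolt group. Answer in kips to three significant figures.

A_b = π·0.625²/4 = 0.3068 in²; f_rv = 59.9 / (6 × 0.3068) = 32.54 ksi.
F'_nt = 1.3 F_nt − (F_nt / φF_nv) f_rv = 1.3·90 − (90/(0.75·54))·32.54 = 44.69 ksi, capped at F_nt → F'_nt = 44.69 ksi.
R_n = F'_nt · A_b · n = 44.69 × 0.3068 × 6 = 82.26 kips.
Design strength φR_n = 0.75 × 82.26 = 61.7 kips.

61.7 kips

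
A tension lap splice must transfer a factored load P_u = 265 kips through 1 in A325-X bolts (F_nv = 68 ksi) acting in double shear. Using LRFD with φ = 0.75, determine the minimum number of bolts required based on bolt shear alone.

4 bolts

A_b = π·1²/4 = 0.7854 in².
Per-bolt design strength φR_n = 0.75 × 68 × 0.7854 × 2 = 80.11 kips.
n ≥ 265 / 80.11 = 3.308 → use 4 bolts.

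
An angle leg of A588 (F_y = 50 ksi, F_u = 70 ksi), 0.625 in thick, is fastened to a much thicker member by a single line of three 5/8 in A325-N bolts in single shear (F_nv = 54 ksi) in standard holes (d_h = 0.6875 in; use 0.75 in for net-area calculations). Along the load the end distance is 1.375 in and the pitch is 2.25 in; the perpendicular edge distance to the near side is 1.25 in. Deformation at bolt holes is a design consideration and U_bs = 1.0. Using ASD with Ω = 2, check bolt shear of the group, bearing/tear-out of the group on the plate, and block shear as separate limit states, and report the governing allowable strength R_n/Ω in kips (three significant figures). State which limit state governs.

Bolt shear: A_b = π·0.625²/4 = 0.3068 in²; R_n = 54 × 0.3068 × 3 × 1 = 49.7 kips → 49.7 / 2 = 24.9 kips.
Bearing: edge l_c = 1.031, r_n = 54.14 kips; interior l_c = 1.562, r_n = 65.62 kips; R_n = 54.14 + 2·65.62 = 185.4 kips → 92.7 kips.
Block shear: A_gv = 3.672, A_nv = 2.5, A_nt = 0.5469 in²; R_n = min(0.6F_uA_nv, 0.6F_yA_gv) + U_bs·F_u·A_nt = 143.3 kips → 71.6 kips.
Bolt shear governs: 24.9 kips.

24.9 kips (bolt shear governs)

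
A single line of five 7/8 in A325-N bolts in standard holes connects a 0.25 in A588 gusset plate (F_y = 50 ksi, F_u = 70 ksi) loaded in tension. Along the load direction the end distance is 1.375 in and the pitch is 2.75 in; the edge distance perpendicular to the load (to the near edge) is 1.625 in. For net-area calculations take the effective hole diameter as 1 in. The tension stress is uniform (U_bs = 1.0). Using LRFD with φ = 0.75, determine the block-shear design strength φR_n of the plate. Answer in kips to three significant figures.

Shear plane L_v = 1.375 + 4·2.75 = 12.38 in; A_gv = 12.38 × 0.25 = 3.094 in².
A_nv = (12.38 − 4.5·1) × 0.25 = 1.969 in².
A_nt = (1.625 − 0.5·1) × 0.25 = 0.2812 in².
0.6 F_u A_nv = 82.69 kips; 0.6 F_y A_gv = 92.81 kips → shear rupture governs the shear term.
R_n = 82.69 + 1.0 × 70 × 0.2812 = 102.4 kips.
Design strength φR_n = 0.75 × 102.4 = 76.8 kips.

76.8 kips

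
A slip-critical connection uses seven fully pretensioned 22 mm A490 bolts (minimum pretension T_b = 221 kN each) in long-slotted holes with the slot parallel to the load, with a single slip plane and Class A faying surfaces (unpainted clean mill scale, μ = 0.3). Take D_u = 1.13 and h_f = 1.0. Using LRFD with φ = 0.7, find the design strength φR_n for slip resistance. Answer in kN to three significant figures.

367 kN

R_n = μ · D_u · h_f · T_b · n_s · n_b = 0.3 × 1.13 × 1.0 × 221 × 1 × 7 = 524.4 kN.
Design strength φR_n = 0.7 × 524.4 = 367 kN.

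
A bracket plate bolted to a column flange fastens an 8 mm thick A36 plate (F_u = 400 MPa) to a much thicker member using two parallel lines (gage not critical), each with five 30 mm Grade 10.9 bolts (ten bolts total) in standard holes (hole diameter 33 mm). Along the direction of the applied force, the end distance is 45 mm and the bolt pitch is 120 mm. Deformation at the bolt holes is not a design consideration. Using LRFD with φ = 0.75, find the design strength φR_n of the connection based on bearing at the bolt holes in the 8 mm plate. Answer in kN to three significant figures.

1930 kN

Per bolt r_n = 1.5 l_c t F_u ≤ 3.0 d t F_u; upper limit = 3.0 × 30 × 8 × 400 / 1000 = 288 kN.
Edge bolt: l_c = 45 − 33/2 = 28.5 mm → 1.5 × 28.5 × 8 × 400 / 1000 = 136.8 → r_n = 136.8 kN.
Interior bolts: l_c = 120 − 33 = 87 mm → 1.5 × 87 × 8 × 400 / 1000 = 417.6 → r_n = 288 kN.
R_n = 2 × 136.8 + 8 × 288 = 2578 kN.
Design strength φR_n = 0.75 × 2578 = 1930 kN.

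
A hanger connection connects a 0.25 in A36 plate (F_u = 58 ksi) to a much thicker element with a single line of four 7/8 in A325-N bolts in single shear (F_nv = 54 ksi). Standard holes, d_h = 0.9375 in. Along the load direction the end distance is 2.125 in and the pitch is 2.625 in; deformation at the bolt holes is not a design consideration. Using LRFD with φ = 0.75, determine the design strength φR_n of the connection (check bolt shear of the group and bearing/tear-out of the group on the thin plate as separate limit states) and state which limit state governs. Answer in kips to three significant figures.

Bolt shear: A_b = π·0.875²/4 = 0.6013 in²; R_n = 54 × 0.6013 × 4 × 1 = 129.9 kips → 0.75 × 129.9 = 97.4 kips.
Bearing (1.5 l_c t F_u ≤ 3.0 d t F_u): upper limit = 3.0·0.875·0.25·58 = 38.06 kips.
  Edge l_c = 2.125 − 0.9375/2 = 1.656 → r_n = 36.02 kips; interior l_c = 2.625 − 0.9375 = 1.688 → r_n = 36.7 kips.
  R_n,bearing = 1·36.02 + 3·36.7 = 146.1 kips → 0.75 × 146.1 = 110 kips.
Bolt shear governs: 97.4 kips.

97.4 kips (bolt shear governs)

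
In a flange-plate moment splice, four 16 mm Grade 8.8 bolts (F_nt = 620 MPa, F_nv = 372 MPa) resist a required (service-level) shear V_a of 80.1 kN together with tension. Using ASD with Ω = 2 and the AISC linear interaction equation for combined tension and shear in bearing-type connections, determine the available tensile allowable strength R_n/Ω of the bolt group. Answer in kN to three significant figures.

A_b = π·16²/4 = 201.1 mm²; f_rv = 80.1 × 1000 / (4 × 201.1) = 99.6 MPa.
F'_nt = 1.3 F_nt − (Ω F_nt / F_nv) f_rv = 1.3·620 − (2·620/372)·99.6 = 474 MPa, capped at F_nt → F'_nt = 474 MPa.
R_n = F'_nt · A_b · n = 474 × 201.1 × 4 / 1000 = 381.2 kN.
Allowable strength R_n/Ω = 381.2 / 2 = 191 kN.

191 kN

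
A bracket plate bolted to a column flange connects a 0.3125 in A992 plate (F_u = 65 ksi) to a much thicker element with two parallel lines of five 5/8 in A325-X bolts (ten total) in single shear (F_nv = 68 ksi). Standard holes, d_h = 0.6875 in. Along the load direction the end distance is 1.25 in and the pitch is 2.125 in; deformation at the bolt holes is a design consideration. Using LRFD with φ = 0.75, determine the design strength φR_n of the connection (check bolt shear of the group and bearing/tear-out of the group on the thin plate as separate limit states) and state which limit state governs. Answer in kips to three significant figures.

156 kips (bolt shear governs)

Bolt shear: A_b = π·0.625²/4 = 0.3068 in²; R_n = 68 × 0.3068 × 10 × 1 = 208.6 kips → 0.75 × 208.6 = 156 kips.
Bearing (1.2 l_c t F_u ≤ 2.4 d t F_u): upper limit = 2.4·0.625·0.3125·65 = 30.47 kips.
  Edge l_c = 1.25 − 0.6875/2 = 0.9062 → r_n = 22.09 kips; interior l_c = 2.125 − 0.6875 = 1.438 → r_n = 30.47 kips.
  R_n,bearing = 2·22.09 + 8·30.47 = 287.9 kips → 0.75 × 287.9 = 216 kips.
Bolt shear governs: 156 kips.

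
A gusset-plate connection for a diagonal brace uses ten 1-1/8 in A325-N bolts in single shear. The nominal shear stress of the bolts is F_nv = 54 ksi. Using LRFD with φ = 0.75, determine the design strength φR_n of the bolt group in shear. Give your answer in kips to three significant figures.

403 kips

A_b = π × 1.125² / 4 = 0.994 in².
R_n = F_nv · A_b · n · n_s = 54 × 0.994 × 10 × 1 = 536.8 kips.
Design strength φR_n = 0.75 × 536.8 = 403 kips.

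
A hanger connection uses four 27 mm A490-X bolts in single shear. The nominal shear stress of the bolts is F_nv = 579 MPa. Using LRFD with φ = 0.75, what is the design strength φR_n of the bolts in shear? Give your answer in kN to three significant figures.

995 kN

A_b = π × 27² / 4 = 572.6 mm².
R_n = F_nv · A_b · n · n_s = 579 × 572.6 × 4 × 1 / 1000 = 1326 kN.
Design strength φR_n = 0.75 × 1326 = 995 kN.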